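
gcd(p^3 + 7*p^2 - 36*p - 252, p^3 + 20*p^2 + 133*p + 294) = p^2 + 13*p + 42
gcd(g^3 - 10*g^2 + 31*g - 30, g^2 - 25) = g - 5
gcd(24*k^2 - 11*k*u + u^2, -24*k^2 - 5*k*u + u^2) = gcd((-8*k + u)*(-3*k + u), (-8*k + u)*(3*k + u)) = -8*k + u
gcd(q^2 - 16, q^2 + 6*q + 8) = q + 4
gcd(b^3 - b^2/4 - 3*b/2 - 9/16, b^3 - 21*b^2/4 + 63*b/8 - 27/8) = b - 3/2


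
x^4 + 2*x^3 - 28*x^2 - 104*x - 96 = (x - 6)*(x + 2)^2*(x + 4)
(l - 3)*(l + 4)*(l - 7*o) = l^3 - 7*l^2*o + l^2 - 7*l*o - 12*l + 84*o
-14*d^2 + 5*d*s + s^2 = (-2*d + s)*(7*d + s)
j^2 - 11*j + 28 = (j - 7)*(j - 4)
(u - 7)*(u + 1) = u^2 - 6*u - 7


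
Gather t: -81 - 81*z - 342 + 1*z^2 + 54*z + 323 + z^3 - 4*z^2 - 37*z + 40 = z^3 - 3*z^2 - 64*z - 60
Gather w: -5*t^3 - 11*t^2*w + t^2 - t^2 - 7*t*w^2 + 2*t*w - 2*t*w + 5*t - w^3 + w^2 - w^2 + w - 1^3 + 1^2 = -5*t^3 - 7*t*w^2 + 5*t - w^3 + w*(1 - 11*t^2)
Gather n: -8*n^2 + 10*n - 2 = -8*n^2 + 10*n - 2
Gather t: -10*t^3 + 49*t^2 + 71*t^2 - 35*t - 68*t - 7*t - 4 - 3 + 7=-10*t^3 + 120*t^2 - 110*t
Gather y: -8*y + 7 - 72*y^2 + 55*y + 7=-72*y^2 + 47*y + 14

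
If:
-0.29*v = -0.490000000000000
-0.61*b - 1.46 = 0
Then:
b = -2.39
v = 1.69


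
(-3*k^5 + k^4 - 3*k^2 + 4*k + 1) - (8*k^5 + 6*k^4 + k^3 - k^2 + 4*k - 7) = -11*k^5 - 5*k^4 - k^3 - 2*k^2 + 8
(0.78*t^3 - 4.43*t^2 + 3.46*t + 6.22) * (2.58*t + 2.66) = 2.0124*t^4 - 9.3546*t^3 - 2.857*t^2 + 25.2512*t + 16.5452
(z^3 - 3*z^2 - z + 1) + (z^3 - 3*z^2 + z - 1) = 2*z^3 - 6*z^2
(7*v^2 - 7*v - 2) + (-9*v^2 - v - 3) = -2*v^2 - 8*v - 5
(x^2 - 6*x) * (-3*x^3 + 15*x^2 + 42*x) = -3*x^5 + 33*x^4 - 48*x^3 - 252*x^2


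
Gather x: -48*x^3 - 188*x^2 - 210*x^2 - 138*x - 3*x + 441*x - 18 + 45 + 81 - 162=-48*x^3 - 398*x^2 + 300*x - 54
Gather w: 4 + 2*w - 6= 2*w - 2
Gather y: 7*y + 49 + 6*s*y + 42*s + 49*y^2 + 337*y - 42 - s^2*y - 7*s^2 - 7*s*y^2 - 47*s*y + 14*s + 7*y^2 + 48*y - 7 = -7*s^2 + 56*s + y^2*(56 - 7*s) + y*(-s^2 - 41*s + 392)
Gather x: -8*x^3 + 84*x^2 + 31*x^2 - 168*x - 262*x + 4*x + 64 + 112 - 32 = -8*x^3 + 115*x^2 - 426*x + 144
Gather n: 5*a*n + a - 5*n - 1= a + n*(5*a - 5) - 1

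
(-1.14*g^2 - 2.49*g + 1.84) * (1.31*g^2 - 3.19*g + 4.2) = -1.4934*g^4 + 0.374699999999999*g^3 + 5.5655*g^2 - 16.3276*g + 7.728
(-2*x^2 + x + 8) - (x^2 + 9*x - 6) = -3*x^2 - 8*x + 14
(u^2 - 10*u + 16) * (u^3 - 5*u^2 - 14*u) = u^5 - 15*u^4 + 52*u^3 + 60*u^2 - 224*u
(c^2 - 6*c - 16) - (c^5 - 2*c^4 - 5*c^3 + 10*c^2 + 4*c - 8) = -c^5 + 2*c^4 + 5*c^3 - 9*c^2 - 10*c - 8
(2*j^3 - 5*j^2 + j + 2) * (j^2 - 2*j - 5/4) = 2*j^5 - 9*j^4 + 17*j^3/2 + 25*j^2/4 - 21*j/4 - 5/2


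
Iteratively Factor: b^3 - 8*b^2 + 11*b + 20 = (b - 5)*(b^2 - 3*b - 4) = (b - 5)*(b - 4)*(b + 1)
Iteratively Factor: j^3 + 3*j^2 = (j + 3)*(j^2) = j*(j + 3)*(j)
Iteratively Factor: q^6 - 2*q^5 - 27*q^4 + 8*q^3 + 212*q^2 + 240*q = (q + 3)*(q^5 - 5*q^4 - 12*q^3 + 44*q^2 + 80*q) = (q - 4)*(q + 3)*(q^4 - q^3 - 16*q^2 - 20*q) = q*(q - 4)*(q + 3)*(q^3 - q^2 - 16*q - 20) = q*(q - 5)*(q - 4)*(q + 3)*(q^2 + 4*q + 4) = q*(q - 5)*(q - 4)*(q + 2)*(q + 3)*(q + 2)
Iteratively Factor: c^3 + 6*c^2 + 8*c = (c + 2)*(c^2 + 4*c) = c*(c + 2)*(c + 4)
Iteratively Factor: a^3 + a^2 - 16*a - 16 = (a + 4)*(a^2 - 3*a - 4) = (a + 1)*(a + 4)*(a - 4)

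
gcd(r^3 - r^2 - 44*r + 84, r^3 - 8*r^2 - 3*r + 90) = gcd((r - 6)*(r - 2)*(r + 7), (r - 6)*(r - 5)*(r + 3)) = r - 6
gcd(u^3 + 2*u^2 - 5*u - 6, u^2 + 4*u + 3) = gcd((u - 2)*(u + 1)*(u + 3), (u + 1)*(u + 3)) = u^2 + 4*u + 3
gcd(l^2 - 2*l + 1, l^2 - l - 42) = 1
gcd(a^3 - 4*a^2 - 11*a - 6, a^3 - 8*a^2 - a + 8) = a + 1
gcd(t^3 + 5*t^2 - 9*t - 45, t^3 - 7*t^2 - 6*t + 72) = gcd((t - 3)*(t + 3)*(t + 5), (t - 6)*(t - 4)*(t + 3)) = t + 3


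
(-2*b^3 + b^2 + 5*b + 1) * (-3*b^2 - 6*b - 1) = 6*b^5 + 9*b^4 - 19*b^3 - 34*b^2 - 11*b - 1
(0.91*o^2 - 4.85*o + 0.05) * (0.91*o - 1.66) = 0.8281*o^3 - 5.9241*o^2 + 8.0965*o - 0.083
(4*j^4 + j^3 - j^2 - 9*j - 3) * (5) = 20*j^4 + 5*j^3 - 5*j^2 - 45*j - 15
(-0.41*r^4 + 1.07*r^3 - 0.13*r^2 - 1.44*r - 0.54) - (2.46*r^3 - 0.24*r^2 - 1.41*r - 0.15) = -0.41*r^4 - 1.39*r^3 + 0.11*r^2 - 0.03*r - 0.39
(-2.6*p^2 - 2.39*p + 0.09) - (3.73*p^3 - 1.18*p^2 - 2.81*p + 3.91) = -3.73*p^3 - 1.42*p^2 + 0.42*p - 3.82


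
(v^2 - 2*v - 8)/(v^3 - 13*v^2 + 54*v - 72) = (v + 2)/(v^2 - 9*v + 18)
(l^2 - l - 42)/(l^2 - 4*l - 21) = (l + 6)/(l + 3)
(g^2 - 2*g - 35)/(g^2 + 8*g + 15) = (g - 7)/(g + 3)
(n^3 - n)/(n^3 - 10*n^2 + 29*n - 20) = n*(n + 1)/(n^2 - 9*n + 20)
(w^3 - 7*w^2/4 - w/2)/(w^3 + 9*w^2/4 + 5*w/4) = (4*w^2 - 7*w - 2)/(4*w^2 + 9*w + 5)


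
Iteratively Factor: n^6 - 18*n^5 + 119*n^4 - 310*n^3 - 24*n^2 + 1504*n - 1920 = (n - 4)*(n^5 - 14*n^4 + 63*n^3 - 58*n^2 - 256*n + 480) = (n - 4)^2*(n^4 - 10*n^3 + 23*n^2 + 34*n - 120) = (n - 4)^2*(n - 3)*(n^3 - 7*n^2 + 2*n + 40) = (n - 4)^3*(n - 3)*(n^2 - 3*n - 10) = (n - 5)*(n - 4)^3*(n - 3)*(n + 2)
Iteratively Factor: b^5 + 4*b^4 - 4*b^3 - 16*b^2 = (b)*(b^4 + 4*b^3 - 4*b^2 - 16*b) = b*(b + 4)*(b^3 - 4*b) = b*(b - 2)*(b + 4)*(b^2 + 2*b) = b^2*(b - 2)*(b + 4)*(b + 2)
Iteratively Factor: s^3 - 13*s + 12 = (s - 3)*(s^2 + 3*s - 4) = (s - 3)*(s - 1)*(s + 4)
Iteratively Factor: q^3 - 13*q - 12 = (q - 4)*(q^2 + 4*q + 3) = (q - 4)*(q + 3)*(q + 1)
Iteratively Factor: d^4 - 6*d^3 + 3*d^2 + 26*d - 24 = (d - 4)*(d^3 - 2*d^2 - 5*d + 6) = (d - 4)*(d - 3)*(d^2 + d - 2) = (d - 4)*(d - 3)*(d - 1)*(d + 2)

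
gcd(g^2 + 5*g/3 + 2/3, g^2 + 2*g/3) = g + 2/3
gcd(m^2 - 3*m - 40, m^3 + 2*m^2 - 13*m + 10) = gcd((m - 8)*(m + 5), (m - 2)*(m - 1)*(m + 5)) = m + 5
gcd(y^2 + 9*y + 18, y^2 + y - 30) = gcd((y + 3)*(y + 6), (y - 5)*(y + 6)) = y + 6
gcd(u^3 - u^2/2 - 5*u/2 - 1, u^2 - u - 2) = u^2 - u - 2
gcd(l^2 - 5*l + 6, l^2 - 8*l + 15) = l - 3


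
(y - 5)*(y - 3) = y^2 - 8*y + 15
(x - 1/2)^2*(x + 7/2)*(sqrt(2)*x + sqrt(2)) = sqrt(2)*x^4 + 7*sqrt(2)*x^3/2 - 3*sqrt(2)*x^2/4 - 19*sqrt(2)*x/8 + 7*sqrt(2)/8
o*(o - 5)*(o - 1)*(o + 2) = o^4 - 4*o^3 - 7*o^2 + 10*o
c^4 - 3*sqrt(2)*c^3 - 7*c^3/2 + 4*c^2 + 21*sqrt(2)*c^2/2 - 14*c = c*(c - 7/2)*(c - 2*sqrt(2))*(c - sqrt(2))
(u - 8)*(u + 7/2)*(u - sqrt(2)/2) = u^3 - 9*u^2/2 - sqrt(2)*u^2/2 - 28*u + 9*sqrt(2)*u/4 + 14*sqrt(2)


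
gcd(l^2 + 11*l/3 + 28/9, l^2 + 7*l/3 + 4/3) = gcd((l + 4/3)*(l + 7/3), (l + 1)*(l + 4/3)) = l + 4/3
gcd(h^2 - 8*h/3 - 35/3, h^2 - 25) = h - 5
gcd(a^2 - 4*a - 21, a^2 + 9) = 1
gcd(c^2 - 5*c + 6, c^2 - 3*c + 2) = c - 2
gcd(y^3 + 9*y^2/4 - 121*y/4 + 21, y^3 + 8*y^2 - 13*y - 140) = y^2 + 3*y - 28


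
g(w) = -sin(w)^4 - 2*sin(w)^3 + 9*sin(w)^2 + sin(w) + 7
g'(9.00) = -6.49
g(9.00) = 8.77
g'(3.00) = -3.38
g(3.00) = 7.31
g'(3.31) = 2.14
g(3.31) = 7.09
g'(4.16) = 8.50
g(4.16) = 13.38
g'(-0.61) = -8.63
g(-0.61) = 9.65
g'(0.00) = 1.00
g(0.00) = 7.00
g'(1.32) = 2.28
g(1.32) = 13.72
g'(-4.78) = 0.61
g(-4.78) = 13.98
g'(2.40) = -6.78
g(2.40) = 10.96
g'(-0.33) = -5.04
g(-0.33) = 7.68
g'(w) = -4*sin(w)^3*cos(w) - 6*sin(w)^2*cos(w) + 18*sin(w)*cos(w) + cos(w)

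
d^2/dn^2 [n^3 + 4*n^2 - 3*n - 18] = 6*n + 8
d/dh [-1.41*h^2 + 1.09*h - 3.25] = 1.09 - 2.82*h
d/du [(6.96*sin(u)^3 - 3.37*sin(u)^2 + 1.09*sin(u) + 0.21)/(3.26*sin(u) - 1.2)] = (45.3792*sin(u)^3 - 36.0422*sin(u)^2 + 8.088*sin(u) - 1.9926)*cos(u)/(10.6276*sin(u)^2 - 7.824*sin(u) + 1.44)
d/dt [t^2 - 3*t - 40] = 2*t - 3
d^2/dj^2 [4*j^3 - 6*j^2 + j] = 24*j - 12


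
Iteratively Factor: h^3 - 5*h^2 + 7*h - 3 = (h - 3)*(h^2 - 2*h + 1) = (h - 3)*(h - 1)*(h - 1)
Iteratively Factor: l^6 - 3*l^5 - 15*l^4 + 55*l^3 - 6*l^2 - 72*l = (l - 2)*(l^5 - l^4 - 17*l^3 + 21*l^2 + 36*l) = l*(l - 2)*(l^4 - l^3 - 17*l^2 + 21*l + 36) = l*(l - 2)*(l + 4)*(l^3 - 5*l^2 + 3*l + 9) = l*(l - 3)*(l - 2)*(l + 4)*(l^2 - 2*l - 3) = l*(l - 3)*(l - 2)*(l + 1)*(l + 4)*(l - 3)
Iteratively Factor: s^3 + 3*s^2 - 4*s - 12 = (s - 2)*(s^2 + 5*s + 6) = (s - 2)*(s + 2)*(s + 3)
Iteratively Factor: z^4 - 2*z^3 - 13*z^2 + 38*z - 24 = (z - 1)*(z^3 - z^2 - 14*z + 24) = (z - 3)*(z - 1)*(z^2 + 2*z - 8) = (z - 3)*(z - 2)*(z - 1)*(z + 4)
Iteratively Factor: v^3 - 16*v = (v)*(v^2 - 16) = v*(v + 4)*(v - 4)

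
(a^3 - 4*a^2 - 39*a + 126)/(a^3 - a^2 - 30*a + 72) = (a - 7)/(a - 4)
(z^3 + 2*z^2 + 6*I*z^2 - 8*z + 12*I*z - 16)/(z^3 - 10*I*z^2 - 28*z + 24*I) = (z^3 + z^2*(2 + 6*I) + z*(-8 + 12*I) - 16)/(z^3 - 10*I*z^2 - 28*z + 24*I)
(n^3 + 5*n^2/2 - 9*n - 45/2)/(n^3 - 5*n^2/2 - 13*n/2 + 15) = (n + 3)/(n - 2)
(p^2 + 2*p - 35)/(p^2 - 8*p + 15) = (p + 7)/(p - 3)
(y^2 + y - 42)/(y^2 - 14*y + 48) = (y + 7)/(y - 8)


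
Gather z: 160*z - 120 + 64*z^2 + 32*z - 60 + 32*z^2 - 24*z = 96*z^2 + 168*z - 180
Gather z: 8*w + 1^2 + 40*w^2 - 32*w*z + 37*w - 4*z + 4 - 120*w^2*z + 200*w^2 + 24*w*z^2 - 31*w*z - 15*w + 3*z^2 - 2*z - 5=240*w^2 + 30*w + z^2*(24*w + 3) + z*(-120*w^2 - 63*w - 6)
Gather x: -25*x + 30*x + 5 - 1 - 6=5*x - 2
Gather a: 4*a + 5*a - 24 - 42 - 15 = 9*a - 81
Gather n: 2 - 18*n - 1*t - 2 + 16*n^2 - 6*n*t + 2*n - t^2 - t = 16*n^2 + n*(-6*t - 16) - t^2 - 2*t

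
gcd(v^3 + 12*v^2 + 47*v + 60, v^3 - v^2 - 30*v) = v + 5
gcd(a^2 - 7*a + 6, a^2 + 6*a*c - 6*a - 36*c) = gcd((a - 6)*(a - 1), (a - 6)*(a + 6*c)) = a - 6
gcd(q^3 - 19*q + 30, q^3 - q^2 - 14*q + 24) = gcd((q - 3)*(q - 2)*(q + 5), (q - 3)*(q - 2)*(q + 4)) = q^2 - 5*q + 6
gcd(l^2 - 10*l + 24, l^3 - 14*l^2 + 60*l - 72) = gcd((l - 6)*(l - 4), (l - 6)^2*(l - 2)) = l - 6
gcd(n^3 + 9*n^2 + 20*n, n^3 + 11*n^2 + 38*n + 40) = n^2 + 9*n + 20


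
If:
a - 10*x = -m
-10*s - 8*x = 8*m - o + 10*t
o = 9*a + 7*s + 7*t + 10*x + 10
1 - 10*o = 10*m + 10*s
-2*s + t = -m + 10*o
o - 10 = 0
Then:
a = 27979/2420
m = 40852/1815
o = 10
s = -117641/3630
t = 7669/605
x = 49469/14520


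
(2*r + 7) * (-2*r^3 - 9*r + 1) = -4*r^4 - 14*r^3 - 18*r^2 - 61*r + 7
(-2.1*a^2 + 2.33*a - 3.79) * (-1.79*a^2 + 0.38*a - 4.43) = 3.759*a^4 - 4.9687*a^3 + 16.9725*a^2 - 11.7621*a + 16.7897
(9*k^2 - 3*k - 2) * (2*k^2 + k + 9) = 18*k^4 + 3*k^3 + 74*k^2 - 29*k - 18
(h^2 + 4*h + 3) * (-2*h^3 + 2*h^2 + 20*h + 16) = -2*h^5 - 6*h^4 + 22*h^3 + 102*h^2 + 124*h + 48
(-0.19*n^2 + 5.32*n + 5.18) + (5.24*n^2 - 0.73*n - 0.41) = 5.05*n^2 + 4.59*n + 4.77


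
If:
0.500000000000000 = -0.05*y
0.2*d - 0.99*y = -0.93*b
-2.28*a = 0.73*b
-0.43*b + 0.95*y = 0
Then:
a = 7.07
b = -22.09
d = 53.23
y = -10.00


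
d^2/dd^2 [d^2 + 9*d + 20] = 2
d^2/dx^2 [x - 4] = 0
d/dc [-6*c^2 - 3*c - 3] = -12*c - 3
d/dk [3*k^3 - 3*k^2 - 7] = 3*k*(3*k - 2)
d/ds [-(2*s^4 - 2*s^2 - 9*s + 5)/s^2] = (-4*s^4 - 9*s + 10)/s^3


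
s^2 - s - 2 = (s - 2)*(s + 1)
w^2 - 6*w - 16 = (w - 8)*(w + 2)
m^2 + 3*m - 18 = (m - 3)*(m + 6)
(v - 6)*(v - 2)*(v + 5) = v^3 - 3*v^2 - 28*v + 60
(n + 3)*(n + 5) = n^2 + 8*n + 15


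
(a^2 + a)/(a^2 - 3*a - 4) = a/(a - 4)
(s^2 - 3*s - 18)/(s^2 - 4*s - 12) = (s + 3)/(s + 2)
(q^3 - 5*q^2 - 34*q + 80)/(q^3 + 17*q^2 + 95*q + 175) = (q^2 - 10*q + 16)/(q^2 + 12*q + 35)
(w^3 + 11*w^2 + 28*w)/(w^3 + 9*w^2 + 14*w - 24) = w*(w + 7)/(w^2 + 5*w - 6)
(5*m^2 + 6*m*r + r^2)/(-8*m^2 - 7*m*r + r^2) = (5*m + r)/(-8*m + r)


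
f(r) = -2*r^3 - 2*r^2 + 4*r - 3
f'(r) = -6*r^2 - 4*r + 4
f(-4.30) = 101.83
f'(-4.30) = -89.74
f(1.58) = -9.56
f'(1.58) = -17.30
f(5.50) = -374.25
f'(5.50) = -199.50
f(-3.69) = 55.49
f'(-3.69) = -62.94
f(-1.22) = -7.23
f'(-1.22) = -0.05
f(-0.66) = -5.94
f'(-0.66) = 4.03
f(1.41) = -6.94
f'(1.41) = -13.57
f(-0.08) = -3.33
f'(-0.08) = 4.28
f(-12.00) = 3117.00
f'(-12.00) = -812.00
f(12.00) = -3699.00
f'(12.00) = -908.00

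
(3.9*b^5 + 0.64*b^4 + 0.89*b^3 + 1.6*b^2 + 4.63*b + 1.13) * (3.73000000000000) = 14.547*b^5 + 2.3872*b^4 + 3.3197*b^3 + 5.968*b^2 + 17.2699*b + 4.2149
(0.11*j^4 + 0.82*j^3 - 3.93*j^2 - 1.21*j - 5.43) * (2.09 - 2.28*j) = -0.2508*j^5 - 1.6397*j^4 + 10.6742*j^3 - 5.4549*j^2 + 9.8515*j - 11.3487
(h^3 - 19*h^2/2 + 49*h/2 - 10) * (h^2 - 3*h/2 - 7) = h^5 - 11*h^4 + 127*h^3/4 + 79*h^2/4 - 313*h/2 + 70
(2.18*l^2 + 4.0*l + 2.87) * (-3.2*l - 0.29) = -6.976*l^3 - 13.4322*l^2 - 10.344*l - 0.8323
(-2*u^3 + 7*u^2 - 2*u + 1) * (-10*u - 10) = 20*u^4 - 50*u^3 - 50*u^2 + 10*u - 10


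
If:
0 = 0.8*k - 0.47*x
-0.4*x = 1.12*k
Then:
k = 0.00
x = 0.00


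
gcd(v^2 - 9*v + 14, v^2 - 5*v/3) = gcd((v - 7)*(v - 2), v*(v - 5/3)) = 1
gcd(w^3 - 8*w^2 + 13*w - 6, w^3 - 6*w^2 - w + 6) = w^2 - 7*w + 6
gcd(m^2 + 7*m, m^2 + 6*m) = m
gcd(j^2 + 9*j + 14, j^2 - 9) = 1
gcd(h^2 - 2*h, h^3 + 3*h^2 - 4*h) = h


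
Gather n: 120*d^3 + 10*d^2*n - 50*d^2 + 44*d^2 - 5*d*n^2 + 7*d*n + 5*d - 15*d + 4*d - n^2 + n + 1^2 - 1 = 120*d^3 - 6*d^2 - 6*d + n^2*(-5*d - 1) + n*(10*d^2 + 7*d + 1)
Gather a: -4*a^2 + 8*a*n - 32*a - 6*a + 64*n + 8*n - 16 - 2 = -4*a^2 + a*(8*n - 38) + 72*n - 18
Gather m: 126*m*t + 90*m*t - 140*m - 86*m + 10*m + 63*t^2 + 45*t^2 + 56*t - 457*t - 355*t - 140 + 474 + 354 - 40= m*(216*t - 216) + 108*t^2 - 756*t + 648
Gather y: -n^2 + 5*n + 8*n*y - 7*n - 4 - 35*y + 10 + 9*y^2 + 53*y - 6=-n^2 - 2*n + 9*y^2 + y*(8*n + 18)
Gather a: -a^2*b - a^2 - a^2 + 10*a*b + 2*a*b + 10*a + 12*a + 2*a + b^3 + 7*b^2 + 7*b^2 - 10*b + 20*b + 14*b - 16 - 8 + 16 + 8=a^2*(-b - 2) + a*(12*b + 24) + b^3 + 14*b^2 + 24*b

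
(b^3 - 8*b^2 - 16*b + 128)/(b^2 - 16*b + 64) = (b^2 - 16)/(b - 8)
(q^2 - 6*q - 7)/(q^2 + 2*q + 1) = (q - 7)/(q + 1)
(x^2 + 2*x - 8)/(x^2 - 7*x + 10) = (x + 4)/(x - 5)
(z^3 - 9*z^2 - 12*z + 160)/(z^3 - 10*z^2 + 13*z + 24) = (z^2 - z - 20)/(z^2 - 2*z - 3)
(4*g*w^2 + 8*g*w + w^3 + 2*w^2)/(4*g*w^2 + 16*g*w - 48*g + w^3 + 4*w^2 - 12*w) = w*(w + 2)/(w^2 + 4*w - 12)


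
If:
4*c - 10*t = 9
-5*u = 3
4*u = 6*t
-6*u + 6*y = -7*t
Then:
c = 5/4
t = -2/5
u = -3/5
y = -2/15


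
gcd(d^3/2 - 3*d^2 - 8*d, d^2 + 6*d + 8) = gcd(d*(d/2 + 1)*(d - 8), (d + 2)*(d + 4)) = d + 2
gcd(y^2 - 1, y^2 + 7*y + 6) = y + 1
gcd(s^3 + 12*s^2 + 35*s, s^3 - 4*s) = s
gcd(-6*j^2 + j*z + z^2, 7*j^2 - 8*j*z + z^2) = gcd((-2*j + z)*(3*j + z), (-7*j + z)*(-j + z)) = 1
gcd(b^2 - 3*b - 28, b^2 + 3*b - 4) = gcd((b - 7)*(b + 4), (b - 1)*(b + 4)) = b + 4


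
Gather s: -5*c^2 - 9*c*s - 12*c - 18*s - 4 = -5*c^2 - 12*c + s*(-9*c - 18) - 4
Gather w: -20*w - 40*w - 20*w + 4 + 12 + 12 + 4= 32 - 80*w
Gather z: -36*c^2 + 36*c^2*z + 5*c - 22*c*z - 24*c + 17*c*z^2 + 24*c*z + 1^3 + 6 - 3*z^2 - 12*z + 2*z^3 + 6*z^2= -36*c^2 - 19*c + 2*z^3 + z^2*(17*c + 3) + z*(36*c^2 + 2*c - 12) + 7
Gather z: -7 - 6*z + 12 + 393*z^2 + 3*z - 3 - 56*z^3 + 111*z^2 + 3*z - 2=-56*z^3 + 504*z^2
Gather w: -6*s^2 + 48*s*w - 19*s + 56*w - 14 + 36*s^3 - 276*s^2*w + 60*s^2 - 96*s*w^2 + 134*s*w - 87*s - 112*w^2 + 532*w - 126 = 36*s^3 + 54*s^2 - 106*s + w^2*(-96*s - 112) + w*(-276*s^2 + 182*s + 588) - 140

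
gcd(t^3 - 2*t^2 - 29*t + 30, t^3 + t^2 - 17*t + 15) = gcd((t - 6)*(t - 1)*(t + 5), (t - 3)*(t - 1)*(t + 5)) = t^2 + 4*t - 5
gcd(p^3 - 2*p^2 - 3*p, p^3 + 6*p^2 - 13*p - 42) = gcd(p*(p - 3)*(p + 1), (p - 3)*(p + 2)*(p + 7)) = p - 3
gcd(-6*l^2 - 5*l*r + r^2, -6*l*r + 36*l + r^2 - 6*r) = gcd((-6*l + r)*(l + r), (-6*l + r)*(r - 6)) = -6*l + r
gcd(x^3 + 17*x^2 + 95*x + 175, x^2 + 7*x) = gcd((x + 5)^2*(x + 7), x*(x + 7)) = x + 7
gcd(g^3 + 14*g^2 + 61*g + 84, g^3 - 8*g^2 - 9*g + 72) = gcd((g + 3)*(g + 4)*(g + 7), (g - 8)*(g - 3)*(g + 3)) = g + 3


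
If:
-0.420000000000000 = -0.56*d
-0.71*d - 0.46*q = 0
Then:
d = 0.75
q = -1.16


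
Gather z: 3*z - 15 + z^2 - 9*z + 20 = z^2 - 6*z + 5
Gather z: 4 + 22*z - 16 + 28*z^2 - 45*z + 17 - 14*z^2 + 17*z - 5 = 14*z^2 - 6*z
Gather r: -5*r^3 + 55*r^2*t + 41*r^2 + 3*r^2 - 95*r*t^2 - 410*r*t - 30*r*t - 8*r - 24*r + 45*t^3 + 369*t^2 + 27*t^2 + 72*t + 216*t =-5*r^3 + r^2*(55*t + 44) + r*(-95*t^2 - 440*t - 32) + 45*t^3 + 396*t^2 + 288*t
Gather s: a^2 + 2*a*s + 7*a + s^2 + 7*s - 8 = a^2 + 7*a + s^2 + s*(2*a + 7) - 8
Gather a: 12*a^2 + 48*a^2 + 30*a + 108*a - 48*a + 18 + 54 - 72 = 60*a^2 + 90*a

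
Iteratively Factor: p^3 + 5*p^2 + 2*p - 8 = (p + 2)*(p^2 + 3*p - 4) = (p + 2)*(p + 4)*(p - 1)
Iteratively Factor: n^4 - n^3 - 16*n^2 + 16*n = (n)*(n^3 - n^2 - 16*n + 16) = n*(n - 1)*(n^2 - 16) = n*(n - 4)*(n - 1)*(n + 4)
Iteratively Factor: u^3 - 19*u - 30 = (u - 5)*(u^2 + 5*u + 6) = (u - 5)*(u + 3)*(u + 2)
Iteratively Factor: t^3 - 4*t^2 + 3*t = (t - 1)*(t^2 - 3*t) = t*(t - 1)*(t - 3)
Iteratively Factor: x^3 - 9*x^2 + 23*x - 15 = (x - 1)*(x^2 - 8*x + 15) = (x - 5)*(x - 1)*(x - 3)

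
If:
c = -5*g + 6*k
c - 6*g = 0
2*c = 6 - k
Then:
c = 216/83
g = 36/83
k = 66/83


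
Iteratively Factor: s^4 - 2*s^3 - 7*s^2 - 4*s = (s + 1)*(s^3 - 3*s^2 - 4*s) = s*(s + 1)*(s^2 - 3*s - 4) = s*(s - 4)*(s + 1)*(s + 1)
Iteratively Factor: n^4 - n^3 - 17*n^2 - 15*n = (n + 1)*(n^3 - 2*n^2 - 15*n) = (n + 1)*(n + 3)*(n^2 - 5*n) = n*(n + 1)*(n + 3)*(n - 5)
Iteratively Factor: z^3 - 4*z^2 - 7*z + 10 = (z - 1)*(z^2 - 3*z - 10) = (z - 5)*(z - 1)*(z + 2)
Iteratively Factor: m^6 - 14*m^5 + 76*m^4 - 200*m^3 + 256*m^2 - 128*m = (m - 2)*(m^5 - 12*m^4 + 52*m^3 - 96*m^2 + 64*m) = (m - 2)^2*(m^4 - 10*m^3 + 32*m^2 - 32*m) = (m - 2)^3*(m^3 - 8*m^2 + 16*m) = (m - 4)*(m - 2)^3*(m^2 - 4*m) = m*(m - 4)*(m - 2)^3*(m - 4)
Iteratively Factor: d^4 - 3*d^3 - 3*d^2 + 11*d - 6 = (d + 2)*(d^3 - 5*d^2 + 7*d - 3) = (d - 3)*(d + 2)*(d^2 - 2*d + 1) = (d - 3)*(d - 1)*(d + 2)*(d - 1)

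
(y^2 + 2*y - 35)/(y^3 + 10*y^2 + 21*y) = (y - 5)/(y*(y + 3))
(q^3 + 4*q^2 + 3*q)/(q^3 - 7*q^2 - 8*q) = (q + 3)/(q - 8)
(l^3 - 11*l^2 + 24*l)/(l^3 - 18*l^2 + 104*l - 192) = l*(l - 3)/(l^2 - 10*l + 24)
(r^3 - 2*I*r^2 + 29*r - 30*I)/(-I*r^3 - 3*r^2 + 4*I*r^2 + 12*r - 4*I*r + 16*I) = (I*r^3 + 2*r^2 + 29*I*r + 30)/(r^3 + r^2*(-4 - 3*I) + r*(4 + 12*I) - 16)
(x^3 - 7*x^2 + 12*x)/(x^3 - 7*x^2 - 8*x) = (-x^2 + 7*x - 12)/(-x^2 + 7*x + 8)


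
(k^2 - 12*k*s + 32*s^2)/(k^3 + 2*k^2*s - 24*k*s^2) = (k - 8*s)/(k*(k + 6*s))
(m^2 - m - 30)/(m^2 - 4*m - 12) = (m + 5)/(m + 2)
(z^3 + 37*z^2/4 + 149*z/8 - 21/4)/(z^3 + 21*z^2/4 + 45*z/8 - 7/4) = (z + 6)/(z + 2)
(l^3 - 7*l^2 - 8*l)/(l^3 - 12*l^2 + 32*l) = (l + 1)/(l - 4)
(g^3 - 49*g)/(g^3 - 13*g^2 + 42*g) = (g + 7)/(g - 6)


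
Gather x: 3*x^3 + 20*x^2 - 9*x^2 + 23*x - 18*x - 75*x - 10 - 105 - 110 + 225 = 3*x^3 + 11*x^2 - 70*x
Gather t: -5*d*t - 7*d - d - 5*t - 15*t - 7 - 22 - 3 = -8*d + t*(-5*d - 20) - 32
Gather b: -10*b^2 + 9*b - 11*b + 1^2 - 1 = -10*b^2 - 2*b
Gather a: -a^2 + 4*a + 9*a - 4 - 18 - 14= -a^2 + 13*a - 36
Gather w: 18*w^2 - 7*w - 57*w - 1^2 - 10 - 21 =18*w^2 - 64*w - 32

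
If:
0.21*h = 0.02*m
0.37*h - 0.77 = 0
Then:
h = 2.08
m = 21.85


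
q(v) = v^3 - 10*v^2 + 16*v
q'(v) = 3*v^2 - 20*v + 16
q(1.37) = 5.72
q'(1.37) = -5.77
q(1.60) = 4.10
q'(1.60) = -8.32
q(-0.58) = -12.84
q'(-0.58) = 28.61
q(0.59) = 6.16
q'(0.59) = 5.24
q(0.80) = 6.91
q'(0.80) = 1.92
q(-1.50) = -49.88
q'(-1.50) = 52.75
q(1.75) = 2.73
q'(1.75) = -9.81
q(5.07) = -45.61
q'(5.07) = -8.29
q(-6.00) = -672.00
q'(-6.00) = 244.00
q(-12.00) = -3360.00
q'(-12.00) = 688.00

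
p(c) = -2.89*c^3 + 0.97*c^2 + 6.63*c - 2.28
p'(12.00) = -1218.57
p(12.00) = -4776.96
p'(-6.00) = -317.13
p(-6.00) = 617.10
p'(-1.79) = -24.62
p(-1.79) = 5.54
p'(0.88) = 1.62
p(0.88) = 2.34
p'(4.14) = -133.94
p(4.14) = -163.27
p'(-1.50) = -15.79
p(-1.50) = -0.29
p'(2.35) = -36.69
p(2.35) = -18.85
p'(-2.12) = -36.45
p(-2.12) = 15.56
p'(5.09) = -208.12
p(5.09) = -324.51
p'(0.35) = 6.25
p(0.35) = 0.04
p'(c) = -8.67*c^2 + 1.94*c + 6.63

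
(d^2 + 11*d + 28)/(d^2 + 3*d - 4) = (d + 7)/(d - 1)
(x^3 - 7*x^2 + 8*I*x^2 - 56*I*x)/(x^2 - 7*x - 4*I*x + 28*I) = x*(x + 8*I)/(x - 4*I)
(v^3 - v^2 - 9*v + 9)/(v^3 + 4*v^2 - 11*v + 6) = (v^2 - 9)/(v^2 + 5*v - 6)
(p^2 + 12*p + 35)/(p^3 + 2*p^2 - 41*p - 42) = (p + 5)/(p^2 - 5*p - 6)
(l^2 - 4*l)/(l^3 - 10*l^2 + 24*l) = 1/(l - 6)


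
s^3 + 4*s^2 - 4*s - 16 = (s - 2)*(s + 2)*(s + 4)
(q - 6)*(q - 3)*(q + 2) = q^3 - 7*q^2 + 36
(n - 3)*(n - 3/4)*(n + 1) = n^3 - 11*n^2/4 - 3*n/2 + 9/4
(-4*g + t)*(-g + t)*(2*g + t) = 8*g^3 - 6*g^2*t - 3*g*t^2 + t^3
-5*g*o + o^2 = o*(-5*g + o)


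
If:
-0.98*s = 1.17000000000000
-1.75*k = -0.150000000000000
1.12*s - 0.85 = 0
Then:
No Solution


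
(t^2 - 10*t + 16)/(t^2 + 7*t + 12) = (t^2 - 10*t + 16)/(t^2 + 7*t + 12)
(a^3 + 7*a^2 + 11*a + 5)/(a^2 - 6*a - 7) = (a^2 + 6*a + 5)/(a - 7)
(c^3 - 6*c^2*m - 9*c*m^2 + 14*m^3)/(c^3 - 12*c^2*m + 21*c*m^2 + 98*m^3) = (c - m)/(c - 7*m)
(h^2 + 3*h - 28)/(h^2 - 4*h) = (h + 7)/h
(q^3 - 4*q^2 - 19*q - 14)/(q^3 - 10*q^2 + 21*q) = (q^2 + 3*q + 2)/(q*(q - 3))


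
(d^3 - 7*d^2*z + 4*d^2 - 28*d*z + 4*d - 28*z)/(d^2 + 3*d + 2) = (d^2 - 7*d*z + 2*d - 14*z)/(d + 1)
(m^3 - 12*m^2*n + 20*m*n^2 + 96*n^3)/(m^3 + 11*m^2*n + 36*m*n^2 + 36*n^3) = (m^2 - 14*m*n + 48*n^2)/(m^2 + 9*m*n + 18*n^2)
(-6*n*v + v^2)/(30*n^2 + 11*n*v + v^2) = v*(-6*n + v)/(30*n^2 + 11*n*v + v^2)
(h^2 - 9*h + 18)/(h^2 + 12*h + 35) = (h^2 - 9*h + 18)/(h^2 + 12*h + 35)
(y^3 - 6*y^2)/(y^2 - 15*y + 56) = y^2*(y - 6)/(y^2 - 15*y + 56)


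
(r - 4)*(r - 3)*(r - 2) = r^3 - 9*r^2 + 26*r - 24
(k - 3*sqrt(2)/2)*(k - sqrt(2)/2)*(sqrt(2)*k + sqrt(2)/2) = sqrt(2)*k^3 - 4*k^2 + sqrt(2)*k^2/2 - 2*k + 3*sqrt(2)*k/2 + 3*sqrt(2)/4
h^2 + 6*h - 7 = (h - 1)*(h + 7)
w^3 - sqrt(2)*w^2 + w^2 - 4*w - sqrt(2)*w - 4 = (w + 1)*(w - 2*sqrt(2))*(w + sqrt(2))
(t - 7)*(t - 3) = t^2 - 10*t + 21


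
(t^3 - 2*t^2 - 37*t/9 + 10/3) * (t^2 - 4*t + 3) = t^5 - 6*t^4 + 62*t^3/9 + 124*t^2/9 - 77*t/3 + 10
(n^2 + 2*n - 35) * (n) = n^3 + 2*n^2 - 35*n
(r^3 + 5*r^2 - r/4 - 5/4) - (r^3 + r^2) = 4*r^2 - r/4 - 5/4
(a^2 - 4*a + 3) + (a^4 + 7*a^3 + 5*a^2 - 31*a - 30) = a^4 + 7*a^3 + 6*a^2 - 35*a - 27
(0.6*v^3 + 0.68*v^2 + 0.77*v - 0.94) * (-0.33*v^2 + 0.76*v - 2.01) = -0.198*v^5 + 0.2316*v^4 - 0.9433*v^3 - 0.4714*v^2 - 2.2621*v + 1.8894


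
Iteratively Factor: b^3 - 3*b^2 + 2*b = (b - 1)*(b^2 - 2*b) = (b - 2)*(b - 1)*(b)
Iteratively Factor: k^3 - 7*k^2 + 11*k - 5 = (k - 1)*(k^2 - 6*k + 5) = (k - 5)*(k - 1)*(k - 1)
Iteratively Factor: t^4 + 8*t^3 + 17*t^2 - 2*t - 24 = (t + 4)*(t^3 + 4*t^2 + t - 6) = (t + 3)*(t + 4)*(t^2 + t - 2) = (t + 2)*(t + 3)*(t + 4)*(t - 1)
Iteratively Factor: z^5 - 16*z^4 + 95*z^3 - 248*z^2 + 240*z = (z)*(z^4 - 16*z^3 + 95*z^2 - 248*z + 240) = z*(z - 3)*(z^3 - 13*z^2 + 56*z - 80) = z*(z - 5)*(z - 3)*(z^2 - 8*z + 16) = z*(z - 5)*(z - 4)*(z - 3)*(z - 4)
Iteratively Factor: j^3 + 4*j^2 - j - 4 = (j + 1)*(j^2 + 3*j - 4) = (j + 1)*(j + 4)*(j - 1)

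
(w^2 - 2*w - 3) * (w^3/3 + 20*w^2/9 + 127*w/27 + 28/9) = w^5/3 + 14*w^4/9 - 20*w^3/27 - 350*w^2/27 - 61*w/3 - 28/3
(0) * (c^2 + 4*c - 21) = 0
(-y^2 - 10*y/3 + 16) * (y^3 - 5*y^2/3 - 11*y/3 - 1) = -y^5 - 5*y^4/3 + 227*y^3/9 - 121*y^2/9 - 166*y/3 - 16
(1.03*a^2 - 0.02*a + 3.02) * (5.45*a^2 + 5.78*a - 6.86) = 5.6135*a^4 + 5.8444*a^3 + 9.2776*a^2 + 17.5928*a - 20.7172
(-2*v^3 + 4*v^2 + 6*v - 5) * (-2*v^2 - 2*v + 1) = 4*v^5 - 4*v^4 - 22*v^3 + 2*v^2 + 16*v - 5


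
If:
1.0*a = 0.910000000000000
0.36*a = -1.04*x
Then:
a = 0.91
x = -0.32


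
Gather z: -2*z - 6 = -2*z - 6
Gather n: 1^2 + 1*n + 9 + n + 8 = 2*n + 18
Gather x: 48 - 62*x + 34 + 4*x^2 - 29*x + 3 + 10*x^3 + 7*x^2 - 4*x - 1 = 10*x^3 + 11*x^2 - 95*x + 84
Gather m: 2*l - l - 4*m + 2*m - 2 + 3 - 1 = l - 2*m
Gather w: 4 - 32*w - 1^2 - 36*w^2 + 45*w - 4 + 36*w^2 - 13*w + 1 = 0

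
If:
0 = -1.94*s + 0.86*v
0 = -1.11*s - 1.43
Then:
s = -1.29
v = -2.91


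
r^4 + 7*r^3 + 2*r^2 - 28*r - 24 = (r - 2)*(r + 1)*(r + 2)*(r + 6)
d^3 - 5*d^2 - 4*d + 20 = (d - 5)*(d - 2)*(d + 2)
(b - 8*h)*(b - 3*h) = b^2 - 11*b*h + 24*h^2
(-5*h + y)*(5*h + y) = -25*h^2 + y^2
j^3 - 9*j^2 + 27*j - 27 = (j - 3)^3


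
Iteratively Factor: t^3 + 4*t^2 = (t)*(t^2 + 4*t) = t^2*(t + 4)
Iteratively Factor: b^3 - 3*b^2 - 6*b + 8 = (b - 4)*(b^2 + b - 2) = (b - 4)*(b + 2)*(b - 1)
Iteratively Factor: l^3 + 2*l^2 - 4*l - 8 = (l + 2)*(l^2 - 4) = (l - 2)*(l + 2)*(l + 2)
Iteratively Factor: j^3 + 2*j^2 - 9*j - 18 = (j - 3)*(j^2 + 5*j + 6) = (j - 3)*(j + 3)*(j + 2)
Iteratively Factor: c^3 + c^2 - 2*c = (c + 2)*(c^2 - c) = (c - 1)*(c + 2)*(c)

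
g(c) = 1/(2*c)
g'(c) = -1/(2*c^2)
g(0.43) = 1.16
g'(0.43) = -2.70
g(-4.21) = -0.12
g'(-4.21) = -0.03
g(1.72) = 0.29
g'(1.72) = -0.17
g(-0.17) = -2.94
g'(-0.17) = -17.30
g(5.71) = 0.09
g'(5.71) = -0.02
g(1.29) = 0.39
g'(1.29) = -0.30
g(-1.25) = -0.40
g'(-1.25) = -0.32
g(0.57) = 0.88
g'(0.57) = -1.54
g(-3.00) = -0.17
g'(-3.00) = -0.06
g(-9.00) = -0.06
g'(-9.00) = -0.00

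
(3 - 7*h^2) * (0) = 0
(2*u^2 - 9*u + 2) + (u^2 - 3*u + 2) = 3*u^2 - 12*u + 4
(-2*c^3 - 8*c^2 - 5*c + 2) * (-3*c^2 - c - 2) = 6*c^5 + 26*c^4 + 27*c^3 + 15*c^2 + 8*c - 4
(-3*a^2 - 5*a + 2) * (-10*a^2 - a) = 30*a^4 + 53*a^3 - 15*a^2 - 2*a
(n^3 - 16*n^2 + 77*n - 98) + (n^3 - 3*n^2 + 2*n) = 2*n^3 - 19*n^2 + 79*n - 98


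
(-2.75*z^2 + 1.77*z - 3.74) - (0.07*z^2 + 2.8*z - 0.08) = -2.82*z^2 - 1.03*z - 3.66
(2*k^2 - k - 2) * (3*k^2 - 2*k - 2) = 6*k^4 - 7*k^3 - 8*k^2 + 6*k + 4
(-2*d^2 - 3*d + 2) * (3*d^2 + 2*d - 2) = -6*d^4 - 13*d^3 + 4*d^2 + 10*d - 4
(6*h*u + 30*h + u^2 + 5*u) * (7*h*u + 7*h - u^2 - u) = 42*h^2*u^2 + 252*h^2*u + 210*h^2 + h*u^3 + 6*h*u^2 + 5*h*u - u^4 - 6*u^3 - 5*u^2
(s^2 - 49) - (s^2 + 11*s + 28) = -11*s - 77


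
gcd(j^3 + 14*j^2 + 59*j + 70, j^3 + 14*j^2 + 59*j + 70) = j^3 + 14*j^2 + 59*j + 70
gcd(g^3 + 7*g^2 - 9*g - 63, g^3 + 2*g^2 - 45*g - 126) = g + 3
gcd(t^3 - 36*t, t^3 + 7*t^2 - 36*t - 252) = t^2 - 36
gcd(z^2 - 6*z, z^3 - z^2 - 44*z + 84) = z - 6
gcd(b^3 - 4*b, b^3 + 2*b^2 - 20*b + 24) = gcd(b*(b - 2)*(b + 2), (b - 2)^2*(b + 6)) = b - 2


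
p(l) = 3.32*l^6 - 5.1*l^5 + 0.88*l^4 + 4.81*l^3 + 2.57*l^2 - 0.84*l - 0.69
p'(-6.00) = -188218.44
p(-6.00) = 194753.91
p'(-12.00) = -5489568.60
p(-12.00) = 11192825.55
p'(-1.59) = -352.09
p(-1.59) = 98.90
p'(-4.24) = -35570.21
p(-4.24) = 26245.64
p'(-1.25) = -114.64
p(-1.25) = 25.36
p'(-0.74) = -10.23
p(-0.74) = 1.33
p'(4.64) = 31708.40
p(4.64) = 23102.20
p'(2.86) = 2319.85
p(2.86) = 1030.35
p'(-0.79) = -13.69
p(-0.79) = 1.93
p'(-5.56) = -130400.72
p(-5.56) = 125277.53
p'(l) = 19.92*l^5 - 25.5*l^4 + 3.52*l^3 + 14.43*l^2 + 5.14*l - 0.84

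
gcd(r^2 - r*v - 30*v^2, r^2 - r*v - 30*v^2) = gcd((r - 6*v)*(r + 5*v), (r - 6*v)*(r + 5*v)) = r^2 - r*v - 30*v^2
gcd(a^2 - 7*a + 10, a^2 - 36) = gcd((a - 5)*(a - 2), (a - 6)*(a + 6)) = 1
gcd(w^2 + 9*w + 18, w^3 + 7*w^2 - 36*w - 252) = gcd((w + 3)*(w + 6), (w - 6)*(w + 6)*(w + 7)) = w + 6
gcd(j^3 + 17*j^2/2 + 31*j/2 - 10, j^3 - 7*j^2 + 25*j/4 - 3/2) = j - 1/2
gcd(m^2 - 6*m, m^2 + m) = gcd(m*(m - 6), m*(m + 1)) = m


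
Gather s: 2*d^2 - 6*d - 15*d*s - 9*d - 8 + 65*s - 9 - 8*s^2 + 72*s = 2*d^2 - 15*d - 8*s^2 + s*(137 - 15*d) - 17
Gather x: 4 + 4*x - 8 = 4*x - 4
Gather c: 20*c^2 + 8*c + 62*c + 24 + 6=20*c^2 + 70*c + 30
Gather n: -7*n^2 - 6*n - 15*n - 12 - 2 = -7*n^2 - 21*n - 14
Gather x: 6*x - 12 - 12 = 6*x - 24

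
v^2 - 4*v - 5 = (v - 5)*(v + 1)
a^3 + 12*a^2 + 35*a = a*(a + 5)*(a + 7)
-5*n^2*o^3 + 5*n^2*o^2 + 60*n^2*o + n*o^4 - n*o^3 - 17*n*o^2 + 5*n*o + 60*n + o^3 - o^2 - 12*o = (-5*n + o)*(o - 4)*(o + 3)*(n*o + 1)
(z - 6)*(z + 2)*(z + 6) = z^3 + 2*z^2 - 36*z - 72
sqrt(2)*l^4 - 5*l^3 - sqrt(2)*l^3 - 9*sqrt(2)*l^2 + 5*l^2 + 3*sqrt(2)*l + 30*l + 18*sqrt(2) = (l - 3)*(l + 2)*(l - 3*sqrt(2))*(sqrt(2)*l + 1)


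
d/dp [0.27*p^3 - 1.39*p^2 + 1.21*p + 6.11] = 0.81*p^2 - 2.78*p + 1.21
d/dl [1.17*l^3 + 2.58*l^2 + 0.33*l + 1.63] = 3.51*l^2 + 5.16*l + 0.33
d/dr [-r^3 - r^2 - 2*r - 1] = -3*r^2 - 2*r - 2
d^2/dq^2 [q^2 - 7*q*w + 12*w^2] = 2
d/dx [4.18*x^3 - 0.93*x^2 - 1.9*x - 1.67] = 12.54*x^2 - 1.86*x - 1.9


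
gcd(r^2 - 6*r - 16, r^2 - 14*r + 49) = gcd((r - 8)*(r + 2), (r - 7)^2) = 1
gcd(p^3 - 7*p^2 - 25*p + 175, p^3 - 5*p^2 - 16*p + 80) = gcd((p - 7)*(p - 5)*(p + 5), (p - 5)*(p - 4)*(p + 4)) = p - 5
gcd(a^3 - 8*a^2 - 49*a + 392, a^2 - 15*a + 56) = a^2 - 15*a + 56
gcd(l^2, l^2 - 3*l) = l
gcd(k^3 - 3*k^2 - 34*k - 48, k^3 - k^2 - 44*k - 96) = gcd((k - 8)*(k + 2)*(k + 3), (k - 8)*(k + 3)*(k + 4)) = k^2 - 5*k - 24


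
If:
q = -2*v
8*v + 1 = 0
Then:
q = 1/4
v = -1/8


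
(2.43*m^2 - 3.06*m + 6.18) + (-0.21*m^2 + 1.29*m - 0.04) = 2.22*m^2 - 1.77*m + 6.14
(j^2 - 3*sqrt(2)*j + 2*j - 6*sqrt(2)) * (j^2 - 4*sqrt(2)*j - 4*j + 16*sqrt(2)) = j^4 - 7*sqrt(2)*j^3 - 2*j^3 + 16*j^2 + 14*sqrt(2)*j^2 - 48*j + 56*sqrt(2)*j - 192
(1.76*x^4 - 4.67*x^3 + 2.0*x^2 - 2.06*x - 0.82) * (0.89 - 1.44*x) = -2.5344*x^5 + 8.2912*x^4 - 7.0363*x^3 + 4.7464*x^2 - 0.6526*x - 0.7298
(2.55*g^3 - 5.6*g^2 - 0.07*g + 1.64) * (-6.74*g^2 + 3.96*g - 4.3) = -17.187*g^5 + 47.842*g^4 - 32.6692*g^3 + 12.7492*g^2 + 6.7954*g - 7.052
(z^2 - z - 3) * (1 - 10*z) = -10*z^3 + 11*z^2 + 29*z - 3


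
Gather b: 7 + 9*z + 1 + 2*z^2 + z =2*z^2 + 10*z + 8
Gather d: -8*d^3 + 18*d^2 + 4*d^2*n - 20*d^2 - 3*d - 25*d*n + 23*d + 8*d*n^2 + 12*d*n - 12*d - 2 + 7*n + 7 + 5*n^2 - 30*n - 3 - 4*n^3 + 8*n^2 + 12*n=-8*d^3 + d^2*(4*n - 2) + d*(8*n^2 - 13*n + 8) - 4*n^3 + 13*n^2 - 11*n + 2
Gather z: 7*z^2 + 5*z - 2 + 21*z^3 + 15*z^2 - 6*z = 21*z^3 + 22*z^2 - z - 2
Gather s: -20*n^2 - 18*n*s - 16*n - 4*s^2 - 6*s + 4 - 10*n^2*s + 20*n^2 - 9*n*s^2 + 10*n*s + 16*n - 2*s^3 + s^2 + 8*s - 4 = -2*s^3 + s^2*(-9*n - 3) + s*(-10*n^2 - 8*n + 2)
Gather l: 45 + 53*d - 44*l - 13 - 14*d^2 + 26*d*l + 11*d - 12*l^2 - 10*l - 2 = -14*d^2 + 64*d - 12*l^2 + l*(26*d - 54) + 30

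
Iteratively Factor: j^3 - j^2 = (j)*(j^2 - j) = j^2*(j - 1)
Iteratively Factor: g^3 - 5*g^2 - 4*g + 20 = (g - 2)*(g^2 - 3*g - 10) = (g - 5)*(g - 2)*(g + 2)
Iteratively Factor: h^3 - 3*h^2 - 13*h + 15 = (h - 5)*(h^2 + 2*h - 3) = (h - 5)*(h + 3)*(h - 1)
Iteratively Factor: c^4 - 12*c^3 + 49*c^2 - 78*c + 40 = (c - 4)*(c^3 - 8*c^2 + 17*c - 10) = (c - 5)*(c - 4)*(c^2 - 3*c + 2) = (c - 5)*(c - 4)*(c - 1)*(c - 2)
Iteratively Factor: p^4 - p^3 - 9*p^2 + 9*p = (p - 1)*(p^3 - 9*p) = p*(p - 1)*(p^2 - 9) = p*(p - 1)*(p + 3)*(p - 3)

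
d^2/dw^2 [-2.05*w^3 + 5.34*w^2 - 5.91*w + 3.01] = 10.68 - 12.3*w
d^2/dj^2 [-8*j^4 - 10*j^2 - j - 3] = -96*j^2 - 20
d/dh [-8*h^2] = -16*h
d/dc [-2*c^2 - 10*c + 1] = -4*c - 10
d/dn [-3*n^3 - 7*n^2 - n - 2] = -9*n^2 - 14*n - 1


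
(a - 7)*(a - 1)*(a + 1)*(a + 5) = a^4 - 2*a^3 - 36*a^2 + 2*a + 35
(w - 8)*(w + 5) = w^2 - 3*w - 40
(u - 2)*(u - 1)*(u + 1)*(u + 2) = u^4 - 5*u^2 + 4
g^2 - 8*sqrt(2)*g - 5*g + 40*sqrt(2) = (g - 5)*(g - 8*sqrt(2))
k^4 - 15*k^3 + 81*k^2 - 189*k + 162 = (k - 6)*(k - 3)^3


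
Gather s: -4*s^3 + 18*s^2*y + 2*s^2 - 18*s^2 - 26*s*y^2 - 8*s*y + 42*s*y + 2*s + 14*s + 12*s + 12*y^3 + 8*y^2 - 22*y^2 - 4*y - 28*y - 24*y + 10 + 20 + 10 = -4*s^3 + s^2*(18*y - 16) + s*(-26*y^2 + 34*y + 28) + 12*y^3 - 14*y^2 - 56*y + 40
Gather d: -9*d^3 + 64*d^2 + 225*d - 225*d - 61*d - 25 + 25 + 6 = -9*d^3 + 64*d^2 - 61*d + 6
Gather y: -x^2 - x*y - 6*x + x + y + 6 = -x^2 - 5*x + y*(1 - x) + 6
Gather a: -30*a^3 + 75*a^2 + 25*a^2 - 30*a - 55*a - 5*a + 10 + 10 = -30*a^3 + 100*a^2 - 90*a + 20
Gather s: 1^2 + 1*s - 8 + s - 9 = 2*s - 16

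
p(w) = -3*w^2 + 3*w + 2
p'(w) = 3 - 6*w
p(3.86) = -31.12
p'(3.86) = -20.16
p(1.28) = 0.92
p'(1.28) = -4.68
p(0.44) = 2.74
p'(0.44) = 0.36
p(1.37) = 0.48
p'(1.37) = -5.22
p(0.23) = 2.53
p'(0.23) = 1.62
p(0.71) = 2.62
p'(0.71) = -1.26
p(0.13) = 2.34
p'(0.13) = 2.22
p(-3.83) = -53.50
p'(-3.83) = 25.98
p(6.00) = -88.00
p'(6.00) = -33.00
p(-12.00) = -466.00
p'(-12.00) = 75.00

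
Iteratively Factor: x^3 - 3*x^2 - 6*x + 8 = (x - 1)*(x^2 - 2*x - 8) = (x - 4)*(x - 1)*(x + 2)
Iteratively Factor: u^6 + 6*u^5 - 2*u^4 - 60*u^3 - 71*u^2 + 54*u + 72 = (u + 3)*(u^5 + 3*u^4 - 11*u^3 - 27*u^2 + 10*u + 24) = (u + 2)*(u + 3)*(u^4 + u^3 - 13*u^2 - u + 12) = (u + 2)*(u + 3)*(u + 4)*(u^3 - 3*u^2 - u + 3) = (u - 1)*(u + 2)*(u + 3)*(u + 4)*(u^2 - 2*u - 3) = (u - 3)*(u - 1)*(u + 2)*(u + 3)*(u + 4)*(u + 1)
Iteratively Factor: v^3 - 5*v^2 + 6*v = (v - 2)*(v^2 - 3*v) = (v - 3)*(v - 2)*(v)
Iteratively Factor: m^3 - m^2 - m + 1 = (m - 1)*(m^2 - 1) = (m - 1)^2*(m + 1)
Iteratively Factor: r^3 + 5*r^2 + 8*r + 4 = (r + 1)*(r^2 + 4*r + 4) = (r + 1)*(r + 2)*(r + 2)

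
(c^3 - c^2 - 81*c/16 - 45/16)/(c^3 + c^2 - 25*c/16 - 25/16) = (4*c^2 - 9*c - 9)/(4*c^2 - c - 5)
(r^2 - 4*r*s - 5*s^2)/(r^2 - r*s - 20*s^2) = (r + s)/(r + 4*s)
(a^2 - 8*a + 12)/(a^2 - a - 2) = (a - 6)/(a + 1)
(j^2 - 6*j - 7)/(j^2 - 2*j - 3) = (j - 7)/(j - 3)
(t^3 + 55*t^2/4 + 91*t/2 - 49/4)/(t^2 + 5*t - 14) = (4*t^2 + 27*t - 7)/(4*(t - 2))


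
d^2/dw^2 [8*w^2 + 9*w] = 16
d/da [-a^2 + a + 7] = 1 - 2*a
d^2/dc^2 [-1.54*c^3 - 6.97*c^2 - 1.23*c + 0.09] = -9.24*c - 13.94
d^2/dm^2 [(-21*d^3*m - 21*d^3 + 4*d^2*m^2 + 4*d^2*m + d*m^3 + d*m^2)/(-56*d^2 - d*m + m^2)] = d^2*(-80*d - 10)/(512*d^3 - 192*d^2*m + 24*d*m^2 - m^3)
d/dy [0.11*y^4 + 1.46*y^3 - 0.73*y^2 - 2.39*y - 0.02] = 0.44*y^3 + 4.38*y^2 - 1.46*y - 2.39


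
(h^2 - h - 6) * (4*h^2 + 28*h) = 4*h^4 + 24*h^3 - 52*h^2 - 168*h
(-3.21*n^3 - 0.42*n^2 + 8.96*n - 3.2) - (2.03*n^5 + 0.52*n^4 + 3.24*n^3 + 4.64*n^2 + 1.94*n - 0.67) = -2.03*n^5 - 0.52*n^4 - 6.45*n^3 - 5.06*n^2 + 7.02*n - 2.53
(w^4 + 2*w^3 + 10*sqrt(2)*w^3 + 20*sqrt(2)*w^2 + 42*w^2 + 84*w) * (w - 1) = w^5 + w^4 + 10*sqrt(2)*w^4 + 10*sqrt(2)*w^3 + 40*w^3 - 20*sqrt(2)*w^2 + 42*w^2 - 84*w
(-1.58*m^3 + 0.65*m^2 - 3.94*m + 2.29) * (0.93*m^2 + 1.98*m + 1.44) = -1.4694*m^5 - 2.5239*m^4 - 4.6524*m^3 - 4.7355*m^2 - 1.1394*m + 3.2976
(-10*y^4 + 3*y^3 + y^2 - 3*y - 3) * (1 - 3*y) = 30*y^5 - 19*y^4 + 10*y^2 + 6*y - 3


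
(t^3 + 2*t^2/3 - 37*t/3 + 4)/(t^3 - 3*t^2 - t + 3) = (3*t^2 + 11*t - 4)/(3*(t^2 - 1))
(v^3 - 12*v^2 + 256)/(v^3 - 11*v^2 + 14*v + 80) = (v^2 - 4*v - 32)/(v^2 - 3*v - 10)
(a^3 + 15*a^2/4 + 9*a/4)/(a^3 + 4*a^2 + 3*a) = (a + 3/4)/(a + 1)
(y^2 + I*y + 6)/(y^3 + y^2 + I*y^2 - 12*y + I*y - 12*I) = (y^2 + I*y + 6)/(y^3 + y^2*(1 + I) + y*(-12 + I) - 12*I)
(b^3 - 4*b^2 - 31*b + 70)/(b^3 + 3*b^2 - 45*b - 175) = (b - 2)/(b + 5)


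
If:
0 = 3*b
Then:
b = 0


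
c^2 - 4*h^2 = (c - 2*h)*(c + 2*h)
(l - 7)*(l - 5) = l^2 - 12*l + 35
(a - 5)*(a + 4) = a^2 - a - 20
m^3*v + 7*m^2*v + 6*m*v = m*(m + 6)*(m*v + v)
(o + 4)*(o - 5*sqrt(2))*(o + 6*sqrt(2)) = o^3 + sqrt(2)*o^2 + 4*o^2 - 60*o + 4*sqrt(2)*o - 240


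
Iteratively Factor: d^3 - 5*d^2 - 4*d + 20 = (d + 2)*(d^2 - 7*d + 10) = (d - 5)*(d + 2)*(d - 2)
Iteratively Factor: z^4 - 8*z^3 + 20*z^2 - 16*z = (z)*(z^3 - 8*z^2 + 20*z - 16) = z*(z - 2)*(z^2 - 6*z + 8) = z*(z - 4)*(z - 2)*(z - 2)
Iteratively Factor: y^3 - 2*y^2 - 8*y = (y - 4)*(y^2 + 2*y) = (y - 4)*(y + 2)*(y)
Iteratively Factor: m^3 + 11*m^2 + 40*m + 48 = (m + 4)*(m^2 + 7*m + 12) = (m + 3)*(m + 4)*(m + 4)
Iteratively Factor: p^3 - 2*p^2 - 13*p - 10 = (p + 2)*(p^2 - 4*p - 5) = (p + 1)*(p + 2)*(p - 5)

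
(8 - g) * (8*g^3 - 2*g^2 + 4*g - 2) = -8*g^4 + 66*g^3 - 20*g^2 + 34*g - 16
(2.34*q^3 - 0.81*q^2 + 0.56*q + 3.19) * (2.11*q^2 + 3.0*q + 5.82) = 4.9374*q^5 + 5.3109*q^4 + 12.3704*q^3 + 3.6967*q^2 + 12.8292*q + 18.5658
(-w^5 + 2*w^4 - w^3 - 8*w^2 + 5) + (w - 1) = -w^5 + 2*w^4 - w^3 - 8*w^2 + w + 4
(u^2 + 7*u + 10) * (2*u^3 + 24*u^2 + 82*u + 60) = 2*u^5 + 38*u^4 + 270*u^3 + 874*u^2 + 1240*u + 600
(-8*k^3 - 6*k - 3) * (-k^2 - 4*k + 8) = 8*k^5 + 32*k^4 - 58*k^3 + 27*k^2 - 36*k - 24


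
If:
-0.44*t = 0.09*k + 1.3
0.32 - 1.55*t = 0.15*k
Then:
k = -29.33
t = 3.04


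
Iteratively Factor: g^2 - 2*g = (g - 2)*(g)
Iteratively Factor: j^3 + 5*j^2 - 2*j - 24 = (j + 4)*(j^2 + j - 6) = (j + 3)*(j + 4)*(j - 2)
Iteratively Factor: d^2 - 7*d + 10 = (d - 2)*(d - 5)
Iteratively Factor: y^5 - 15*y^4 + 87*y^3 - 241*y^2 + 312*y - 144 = (y - 1)*(y^4 - 14*y^3 + 73*y^2 - 168*y + 144) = (y - 4)*(y - 1)*(y^3 - 10*y^2 + 33*y - 36) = (y - 4)^2*(y - 1)*(y^2 - 6*y + 9) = (y - 4)^2*(y - 3)*(y - 1)*(y - 3)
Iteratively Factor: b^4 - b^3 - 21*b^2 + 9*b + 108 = (b + 3)*(b^3 - 4*b^2 - 9*b + 36) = (b - 3)*(b + 3)*(b^2 - b - 12) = (b - 3)*(b + 3)^2*(b - 4)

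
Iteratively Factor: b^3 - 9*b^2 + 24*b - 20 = (b - 2)*(b^2 - 7*b + 10) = (b - 2)^2*(b - 5)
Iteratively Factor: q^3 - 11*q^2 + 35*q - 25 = (q - 5)*(q^2 - 6*q + 5) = (q - 5)^2*(q - 1)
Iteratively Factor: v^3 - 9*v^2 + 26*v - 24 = (v - 4)*(v^2 - 5*v + 6) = (v - 4)*(v - 3)*(v - 2)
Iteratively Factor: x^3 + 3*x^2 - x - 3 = (x + 3)*(x^2 - 1) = (x + 1)*(x + 3)*(x - 1)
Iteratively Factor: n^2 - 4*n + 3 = (n - 1)*(n - 3)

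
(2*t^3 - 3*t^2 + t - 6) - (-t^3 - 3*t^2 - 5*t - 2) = 3*t^3 + 6*t - 4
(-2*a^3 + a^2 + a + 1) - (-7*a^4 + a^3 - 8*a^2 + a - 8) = 7*a^4 - 3*a^3 + 9*a^2 + 9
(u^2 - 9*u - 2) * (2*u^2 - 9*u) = 2*u^4 - 27*u^3 + 77*u^2 + 18*u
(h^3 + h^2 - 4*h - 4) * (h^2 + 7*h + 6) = h^5 + 8*h^4 + 9*h^3 - 26*h^2 - 52*h - 24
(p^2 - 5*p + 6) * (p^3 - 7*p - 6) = p^5 - 5*p^4 - p^3 + 29*p^2 - 12*p - 36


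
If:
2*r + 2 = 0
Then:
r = -1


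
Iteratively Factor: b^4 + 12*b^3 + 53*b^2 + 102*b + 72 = (b + 3)*(b^3 + 9*b^2 + 26*b + 24) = (b + 3)^2*(b^2 + 6*b + 8) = (b + 2)*(b + 3)^2*(b + 4)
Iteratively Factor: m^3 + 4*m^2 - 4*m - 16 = (m + 4)*(m^2 - 4) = (m + 2)*(m + 4)*(m - 2)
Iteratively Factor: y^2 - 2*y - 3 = (y + 1)*(y - 3)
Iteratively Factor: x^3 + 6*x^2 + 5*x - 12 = (x + 3)*(x^2 + 3*x - 4) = (x + 3)*(x + 4)*(x - 1)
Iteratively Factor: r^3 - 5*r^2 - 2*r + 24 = (r + 2)*(r^2 - 7*r + 12) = (r - 4)*(r + 2)*(r - 3)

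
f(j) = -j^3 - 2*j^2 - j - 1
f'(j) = -3*j^2 - 4*j - 1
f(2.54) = -32.83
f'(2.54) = -30.51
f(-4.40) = 49.86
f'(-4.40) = -41.48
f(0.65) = -2.77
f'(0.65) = -4.87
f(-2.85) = 8.75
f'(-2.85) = -13.97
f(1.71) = -13.56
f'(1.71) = -16.61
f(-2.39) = 3.62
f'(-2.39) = -8.58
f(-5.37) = 101.55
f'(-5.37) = -66.03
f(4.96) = -177.19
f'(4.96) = -94.64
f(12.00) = -2029.00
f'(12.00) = -481.00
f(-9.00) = 575.00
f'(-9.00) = -208.00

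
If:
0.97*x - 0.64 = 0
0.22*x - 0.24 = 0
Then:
No Solution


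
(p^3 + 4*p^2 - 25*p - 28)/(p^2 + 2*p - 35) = (p^2 - 3*p - 4)/(p - 5)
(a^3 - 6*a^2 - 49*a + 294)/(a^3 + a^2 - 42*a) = (a - 7)/a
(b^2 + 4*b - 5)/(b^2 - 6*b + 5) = (b + 5)/(b - 5)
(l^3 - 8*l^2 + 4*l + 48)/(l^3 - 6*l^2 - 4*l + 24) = (l - 4)/(l - 2)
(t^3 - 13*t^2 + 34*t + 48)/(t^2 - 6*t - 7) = (t^2 - 14*t + 48)/(t - 7)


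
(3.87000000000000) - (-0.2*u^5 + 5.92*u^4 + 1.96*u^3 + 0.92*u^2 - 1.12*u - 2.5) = 0.2*u^5 - 5.92*u^4 - 1.96*u^3 - 0.92*u^2 + 1.12*u + 6.37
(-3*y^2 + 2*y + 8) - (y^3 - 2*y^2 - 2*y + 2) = -y^3 - y^2 + 4*y + 6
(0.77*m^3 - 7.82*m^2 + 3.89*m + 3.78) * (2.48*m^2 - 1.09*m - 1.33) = 1.9096*m^5 - 20.2329*m^4 + 17.1469*m^3 + 15.5349*m^2 - 9.2939*m - 5.0274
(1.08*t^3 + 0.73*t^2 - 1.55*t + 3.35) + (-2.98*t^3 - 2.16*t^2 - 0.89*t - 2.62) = -1.9*t^3 - 1.43*t^2 - 2.44*t + 0.73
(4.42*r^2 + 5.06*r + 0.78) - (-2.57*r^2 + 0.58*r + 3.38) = 6.99*r^2 + 4.48*r - 2.6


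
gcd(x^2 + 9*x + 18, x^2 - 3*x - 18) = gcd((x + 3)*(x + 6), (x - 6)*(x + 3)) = x + 3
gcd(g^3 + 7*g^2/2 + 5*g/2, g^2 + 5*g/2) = g^2 + 5*g/2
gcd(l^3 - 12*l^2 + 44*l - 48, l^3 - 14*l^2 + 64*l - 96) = l^2 - 10*l + 24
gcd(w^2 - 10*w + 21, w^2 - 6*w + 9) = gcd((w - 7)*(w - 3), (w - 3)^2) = w - 3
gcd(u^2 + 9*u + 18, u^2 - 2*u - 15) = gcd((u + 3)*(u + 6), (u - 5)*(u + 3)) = u + 3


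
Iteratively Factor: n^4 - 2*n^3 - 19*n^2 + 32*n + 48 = (n + 4)*(n^3 - 6*n^2 + 5*n + 12) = (n - 3)*(n + 4)*(n^2 - 3*n - 4) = (n - 4)*(n - 3)*(n + 4)*(n + 1)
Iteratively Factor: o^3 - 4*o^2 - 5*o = (o)*(o^2 - 4*o - 5) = o*(o - 5)*(o + 1)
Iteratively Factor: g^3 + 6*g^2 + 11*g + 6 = (g + 3)*(g^2 + 3*g + 2) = (g + 2)*(g + 3)*(g + 1)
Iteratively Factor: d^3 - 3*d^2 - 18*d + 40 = (d - 5)*(d^2 + 2*d - 8) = (d - 5)*(d - 2)*(d + 4)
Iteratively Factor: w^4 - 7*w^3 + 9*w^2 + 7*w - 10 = (w - 5)*(w^3 - 2*w^2 - w + 2) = (w - 5)*(w + 1)*(w^2 - 3*w + 2) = (w - 5)*(w - 2)*(w + 1)*(w - 1)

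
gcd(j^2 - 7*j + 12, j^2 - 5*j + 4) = j - 4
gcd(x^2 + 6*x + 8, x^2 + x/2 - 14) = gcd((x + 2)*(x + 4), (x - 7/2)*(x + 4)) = x + 4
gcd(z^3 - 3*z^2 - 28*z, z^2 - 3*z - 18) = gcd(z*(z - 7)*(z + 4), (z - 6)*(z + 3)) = 1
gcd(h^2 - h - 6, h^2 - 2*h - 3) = h - 3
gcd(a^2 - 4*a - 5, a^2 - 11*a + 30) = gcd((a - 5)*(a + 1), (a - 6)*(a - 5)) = a - 5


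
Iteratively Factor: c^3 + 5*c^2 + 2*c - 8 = (c + 2)*(c^2 + 3*c - 4) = (c - 1)*(c + 2)*(c + 4)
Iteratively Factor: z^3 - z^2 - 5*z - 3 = (z + 1)*(z^2 - 2*z - 3) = (z - 3)*(z + 1)*(z + 1)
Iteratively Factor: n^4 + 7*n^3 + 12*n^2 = (n)*(n^3 + 7*n^2 + 12*n) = n*(n + 4)*(n^2 + 3*n) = n^2*(n + 4)*(n + 3)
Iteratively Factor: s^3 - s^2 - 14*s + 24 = (s - 2)*(s^2 + s - 12) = (s - 2)*(s + 4)*(s - 3)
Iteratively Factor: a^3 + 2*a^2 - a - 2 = (a - 1)*(a^2 + 3*a + 2) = (a - 1)*(a + 1)*(a + 2)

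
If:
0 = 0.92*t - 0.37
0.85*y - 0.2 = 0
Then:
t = 0.40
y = 0.24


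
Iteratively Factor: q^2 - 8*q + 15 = (q - 3)*(q - 5)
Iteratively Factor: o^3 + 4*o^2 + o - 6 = (o + 3)*(o^2 + o - 2) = (o - 1)*(o + 3)*(o + 2)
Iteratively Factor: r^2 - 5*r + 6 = (r - 2)*(r - 3)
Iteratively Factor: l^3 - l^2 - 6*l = (l - 3)*(l^2 + 2*l) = (l - 3)*(l + 2)*(l)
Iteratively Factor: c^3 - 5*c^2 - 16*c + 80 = (c - 5)*(c^2 - 16) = (c - 5)*(c + 4)*(c - 4)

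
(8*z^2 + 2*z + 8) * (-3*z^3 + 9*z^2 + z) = -24*z^5 + 66*z^4 + 2*z^3 + 74*z^2 + 8*z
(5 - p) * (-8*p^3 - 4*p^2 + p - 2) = 8*p^4 - 36*p^3 - 21*p^2 + 7*p - 10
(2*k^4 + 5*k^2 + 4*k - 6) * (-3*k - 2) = -6*k^5 - 4*k^4 - 15*k^3 - 22*k^2 + 10*k + 12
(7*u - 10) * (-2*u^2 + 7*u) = -14*u^3 + 69*u^2 - 70*u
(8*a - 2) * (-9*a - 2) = -72*a^2 + 2*a + 4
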